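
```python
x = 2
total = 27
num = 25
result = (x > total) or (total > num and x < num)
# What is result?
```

Trace:
`x = 2` → x = 2
`total = 27` → total = 27
`num = 25` → num = 25
`result = (x > total) or (total > num and x < num)` → result = True
So result = True

Answer: True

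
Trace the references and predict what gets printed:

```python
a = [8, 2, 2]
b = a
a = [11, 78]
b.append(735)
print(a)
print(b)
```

Key concept: rebinding vs mutation: a is rebound to a new list, b still points at the original.
Step by step:
`a = [8, 2, 2]` → a = [8, 2, 2]
`b = a` → b = [8, 2, 2] (same object as a)
`a = [11, 78]` → a = [11, 78]
`b.append(735)` → b = [8, 2, 2, 735]
`print(a)` → prints [11, 78]
`print(b)` → prints [8, 2, 2, 735]

Answer:
[11, 78]
[8, 2, 2, 735]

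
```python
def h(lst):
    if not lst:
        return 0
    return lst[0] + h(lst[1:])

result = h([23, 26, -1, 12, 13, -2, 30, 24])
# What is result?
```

23 + 26 + (-1) + 12 + 13 + (-2) + 30 + 24 + 0 = 125

Answer: 125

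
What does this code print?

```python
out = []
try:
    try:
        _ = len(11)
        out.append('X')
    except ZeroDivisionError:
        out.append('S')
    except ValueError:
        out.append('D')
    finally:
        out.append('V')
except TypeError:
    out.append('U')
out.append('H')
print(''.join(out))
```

Execution trace: 'V' (finally) → 'U' (outer except TypeError) → 'H' (after the try/except). Output: VUH

Answer: VUH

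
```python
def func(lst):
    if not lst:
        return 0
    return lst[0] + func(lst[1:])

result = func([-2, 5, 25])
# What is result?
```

(-2) + 5 + 25 + 0 = 28

Answer: 28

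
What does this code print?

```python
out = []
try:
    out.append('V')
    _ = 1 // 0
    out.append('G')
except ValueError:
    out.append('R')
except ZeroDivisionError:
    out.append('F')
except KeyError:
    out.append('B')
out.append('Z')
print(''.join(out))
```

Execution trace: 'V' (try body) → 'F' (except ZeroDivisionError) → 'Z' (after the try/except). Output: VFZ

Answer: VFZ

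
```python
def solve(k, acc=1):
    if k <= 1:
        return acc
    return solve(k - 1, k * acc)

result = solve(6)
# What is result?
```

Accumulator trace (n, acc): (6, 1) -> (5, 6) -> (4, 30) -> (3, 120) -> (2, 360) -> (1, 720) -> return 720

Answer: 720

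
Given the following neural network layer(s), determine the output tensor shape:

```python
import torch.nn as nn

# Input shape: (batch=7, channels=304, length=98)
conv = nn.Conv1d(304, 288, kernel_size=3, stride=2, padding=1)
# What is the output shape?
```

Input: (7, 304, 98) -> Output: (7, 288, 49)

Answer: (7, 288, 49)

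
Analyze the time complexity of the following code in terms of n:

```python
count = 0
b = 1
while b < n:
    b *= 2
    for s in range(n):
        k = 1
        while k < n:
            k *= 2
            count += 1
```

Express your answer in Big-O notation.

Each loop level contributes: log n × n × log n. Multiplying the contributions gives O(n log² n).

Answer: O(n log² n)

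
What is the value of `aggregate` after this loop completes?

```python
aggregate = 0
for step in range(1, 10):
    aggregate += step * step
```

Sum of squares 1² to 9² = 285
`aggregate` takes the values: 0 → 1 → 5 → 14 → 30 → 55 → 91 → 140 → 204 → 285

Answer: 285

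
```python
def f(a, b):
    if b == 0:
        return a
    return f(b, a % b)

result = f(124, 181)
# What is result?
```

f(124, 181) -> f(181, 124) -> f(124, 57) -> f(57, 10) -> f(10, 7) -> f(7, 3) -> f(3, 1) -> f(1, 0) -> 1

Answer: 1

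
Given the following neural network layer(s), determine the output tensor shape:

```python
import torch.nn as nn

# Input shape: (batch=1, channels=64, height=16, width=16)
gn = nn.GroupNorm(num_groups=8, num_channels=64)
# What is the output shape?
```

Input: (1, 64, 16, 16) -> Output: (1, 64, 16, 16)

Answer: (1, 64, 16, 16)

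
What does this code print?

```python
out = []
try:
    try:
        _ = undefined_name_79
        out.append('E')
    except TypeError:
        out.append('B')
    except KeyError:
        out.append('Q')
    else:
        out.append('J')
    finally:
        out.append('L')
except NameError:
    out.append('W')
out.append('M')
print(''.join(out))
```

Execution trace: 'L' (finally) → 'W' (outer except NameError) → 'M' (after the try/except). Output: LWM

Answer: LWM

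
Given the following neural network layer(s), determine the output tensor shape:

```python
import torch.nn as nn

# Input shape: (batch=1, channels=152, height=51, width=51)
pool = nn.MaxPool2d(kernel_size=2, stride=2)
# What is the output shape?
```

Input: (1, 152, 51, 51) -> Output: (1, 152, 25, 25)

Answer: (1, 152, 25, 25)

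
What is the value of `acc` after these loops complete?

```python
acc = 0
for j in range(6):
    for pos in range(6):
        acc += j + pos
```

Sum of all j+pos for j,pos in 6x6
`acc` takes the values: 0 → 1 → 3 → 6 → 10 → 15 → 16 → 18 → 21 → 25 → 30 → 36 → 38 → 41 → 45 → 50 → 56 → 63 → 66 → 70 → 75 → 81 → 88 → 96 → 100 → 105 → 111 → 118 → 126 → 135 → 140 → 146 → 153 → 161 → 170 → 180

Answer: 180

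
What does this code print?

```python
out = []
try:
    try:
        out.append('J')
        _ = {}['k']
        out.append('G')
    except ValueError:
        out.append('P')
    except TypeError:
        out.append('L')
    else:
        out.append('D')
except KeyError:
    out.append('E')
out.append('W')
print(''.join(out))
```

Execution trace: 'J' (try body) → 'E' (outer except KeyError) → 'W' (after the try/except). Output: JEW

Answer: JEW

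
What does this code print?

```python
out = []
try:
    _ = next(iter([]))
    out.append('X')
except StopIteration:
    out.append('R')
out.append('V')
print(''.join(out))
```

Execution trace: 'R' (except StopIteration) → 'V' (after the try/except). Output: RV

Answer: RV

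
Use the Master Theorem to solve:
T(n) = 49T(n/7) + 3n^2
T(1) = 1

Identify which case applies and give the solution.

a=49, b=7, f(n)=3n^2. log_7(49) = 2. Since c=2 = 2, Case 2 applies: T(n) = Θ(n^log_b(a) · log n) = O(n^2 log n).

Answer: O(n^2 log n) - Case 2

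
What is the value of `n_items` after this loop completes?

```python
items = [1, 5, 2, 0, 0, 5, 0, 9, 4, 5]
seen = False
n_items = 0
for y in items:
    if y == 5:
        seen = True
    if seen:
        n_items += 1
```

Count elements after first 5 in [1, 5, 2, 0, 0, 5, 0, 9, 4, 5]
`n_items` takes the values: 0 → 1 → 2 → 3 → 4 → 5 → 6 → 7 → 8 → 9

Answer: 9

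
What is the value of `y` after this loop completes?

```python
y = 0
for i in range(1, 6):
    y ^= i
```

XOR of 1 to 5
`y` takes the values: 0 → 1 → 3 → 0 → 4 → 1

Answer: 1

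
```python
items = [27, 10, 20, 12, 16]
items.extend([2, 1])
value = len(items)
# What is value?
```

Trace:
`items = [27, 10, 20, 12, 16]` → items = [27, 10, 20, 12, 16]
`items.extend([2, 1])` → items = [27, 10, 20, 12, 16, 2, 1]
`value = len(items)` → value = 7
So value = 7

Answer: 7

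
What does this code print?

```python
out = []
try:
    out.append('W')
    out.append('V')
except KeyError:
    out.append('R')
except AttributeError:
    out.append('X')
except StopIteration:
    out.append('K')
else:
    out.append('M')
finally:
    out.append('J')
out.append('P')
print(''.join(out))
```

Execution trace: 'W' (try body) → 'V' (try body, no exception) → 'M' (else) → 'J' (finally) → 'P' (after the try/except). Output: WVMJP

Answer: WVMJP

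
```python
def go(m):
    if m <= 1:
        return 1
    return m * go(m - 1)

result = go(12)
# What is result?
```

go(12) = 12 * 11 * 10 * 9 * 8 * 7 * 6 * 5 * 4 * 3 * 2 * 1 = 479001600

Answer: 479001600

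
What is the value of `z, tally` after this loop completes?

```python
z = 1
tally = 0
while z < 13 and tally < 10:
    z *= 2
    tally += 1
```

Double until >= 13 or 10 iterations
`z, tally` takes the values: (1, 0) → (2, 0) → (2, 1) → (4, 1) → (4, 2) → (8, 2) → (8, 3) → (16, 3) → (16, 4)

Answer: 16, 4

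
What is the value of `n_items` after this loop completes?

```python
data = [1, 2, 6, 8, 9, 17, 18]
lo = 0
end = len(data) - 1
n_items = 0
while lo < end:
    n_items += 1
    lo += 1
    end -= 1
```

Iterations until pointers meet (list length 7)
`n_items` takes the values: 0 → 1 → 2 → 3

Answer: 3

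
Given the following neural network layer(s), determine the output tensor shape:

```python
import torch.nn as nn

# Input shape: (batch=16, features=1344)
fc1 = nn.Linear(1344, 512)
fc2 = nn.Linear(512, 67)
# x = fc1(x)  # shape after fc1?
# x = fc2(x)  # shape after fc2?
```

Input: (16, 1344) -> after fc1: (16, 512) -> Output: (16, 67)

Answer: (16, 67)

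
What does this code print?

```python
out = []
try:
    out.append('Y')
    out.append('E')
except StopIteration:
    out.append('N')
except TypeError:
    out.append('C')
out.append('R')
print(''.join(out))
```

Execution trace: 'Y' (try body) → 'E' (try body, no exception) → 'R' (after the try/except). Output: YER

Answer: YER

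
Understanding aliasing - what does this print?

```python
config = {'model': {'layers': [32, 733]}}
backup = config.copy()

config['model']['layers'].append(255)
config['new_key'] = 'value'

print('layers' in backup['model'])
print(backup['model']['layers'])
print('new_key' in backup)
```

Key concept: shallow copy gotcha with nested dict.
Step by step:
`config = {'model': {'layers': [32, 733]}}` → config = {'model': {'layers': [32, 733]}}
`backup = config.copy()` → backup = {'model': {'layers': [32, 733]}}
`config['model']['layers'].append(255)` → config = {'model': {'layers': [32, 733, 255]}}; backup = {'model': {'layers': [32, 733, 255]}}
`config['new_key'] = 'value'` → config = {'model': {'layers': [32, 733, 255]}, 'new_key': 'value'}
`print('layers' in backup['model'])` → prints True
`print(backup['model']['layers'])` → prints [32, 733, 255]
`print('new_key' in backup)` → prints False

Answer:
True
[32, 733, 255]
False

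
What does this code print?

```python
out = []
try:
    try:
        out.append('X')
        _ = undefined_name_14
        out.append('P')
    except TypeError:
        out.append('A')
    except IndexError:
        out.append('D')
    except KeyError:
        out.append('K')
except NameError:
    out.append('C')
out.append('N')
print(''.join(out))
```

Execution trace: 'X' (inner try body) → 'C' (outer except NameError) → 'N' (after the try/except). Output: XCN

Answer: XCN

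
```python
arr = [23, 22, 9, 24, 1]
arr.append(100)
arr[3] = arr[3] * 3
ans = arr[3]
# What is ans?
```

Trace:
`arr = [23, 22, 9, 24, 1]` → arr = [23, 22, 9, 24, 1]
`arr.append(100)` → arr = [23, 22, 9, 24, 1, 100]
`arr[3] = arr[3] * 3` → arr = [23, 22, 9, 72, 1, 100]
`ans = arr[3]` → ans = 72
So ans = 72

Answer: 72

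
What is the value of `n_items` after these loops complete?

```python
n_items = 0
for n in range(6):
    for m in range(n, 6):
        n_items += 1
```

Upper triangle: 6 + 5 + ... + 1
`n_items` takes the values: 0 → 1 → 2 → 3 → 4 → 5 → 6 → 7 → 8 → 9 → 10 → 11 → 12 → 13 → 14 → 15 → 16 → 17 → 18 → 19 → 20 → 21

Answer: 21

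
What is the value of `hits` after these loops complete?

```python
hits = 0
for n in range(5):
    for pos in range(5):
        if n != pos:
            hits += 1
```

5² - 5 (exclude diagonal)
`hits` takes the values: 0 → 1 → 2 → 3 → 4 → 5 → 6 → 7 → 8 → 9 → 10 → 11 → 12 → 13 → 14 → 15 → 16 → 17 → 18 → 19 → 20

Answer: 20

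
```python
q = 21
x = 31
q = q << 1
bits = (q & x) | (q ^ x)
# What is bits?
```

Trace:
`q = 21` → q = 21
`x = 31` → x = 31
`q = q << 1` → q = 42
`bits = (q & x) | (q ^ x)` → bits = 63
So bits = 63

Answer: 63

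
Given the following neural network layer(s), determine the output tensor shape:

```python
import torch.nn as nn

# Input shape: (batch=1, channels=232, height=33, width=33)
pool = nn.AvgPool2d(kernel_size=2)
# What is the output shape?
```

Input: (1, 232, 33, 33) -> Output: (1, 232, 16, 16)

Answer: (1, 232, 16, 16)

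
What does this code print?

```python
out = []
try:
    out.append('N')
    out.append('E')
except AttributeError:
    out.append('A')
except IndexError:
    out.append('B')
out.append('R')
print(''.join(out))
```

Execution trace: 'N' (try body) → 'E' (try body, no exception) → 'R' (after the try/except). Output: NER

Answer: NER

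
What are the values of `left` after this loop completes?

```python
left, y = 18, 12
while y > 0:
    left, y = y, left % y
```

GCD of 18 and 12
`left` takes the values: 18 → 12 → 6

Answer: 6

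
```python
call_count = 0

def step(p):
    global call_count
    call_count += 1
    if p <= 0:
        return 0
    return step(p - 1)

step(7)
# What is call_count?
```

Linear recursion stepping by 1: 8 calls from p=7 down to ≤0.

Answer: 8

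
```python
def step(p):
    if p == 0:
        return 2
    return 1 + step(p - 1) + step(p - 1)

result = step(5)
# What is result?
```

step(p) = 1 + 2·step(p-1), step(0)=2. Closed form: (2+1)·2^5 - 1 = 95.

Answer: 95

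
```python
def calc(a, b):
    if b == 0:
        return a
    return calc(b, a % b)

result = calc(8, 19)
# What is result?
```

calc(8, 19) -> calc(19, 8) -> calc(8, 3) -> calc(3, 2) -> calc(2, 1) -> calc(1, 0) -> 1

Answer: 1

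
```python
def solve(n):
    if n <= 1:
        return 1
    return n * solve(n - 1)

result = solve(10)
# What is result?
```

solve(10) = 10 * 9 * 8 * 7 * 6 * 5 * 4 * 3 * 2 * 1 = 3628800

Answer: 3628800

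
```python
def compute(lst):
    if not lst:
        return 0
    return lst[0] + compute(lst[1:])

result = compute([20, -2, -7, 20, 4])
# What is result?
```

20 + (-2) + (-7) + 20 + 4 + 0 = 35

Answer: 35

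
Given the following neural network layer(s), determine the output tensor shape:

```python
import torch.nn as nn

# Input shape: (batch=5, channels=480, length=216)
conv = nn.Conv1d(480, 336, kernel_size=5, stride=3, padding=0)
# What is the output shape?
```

Input: (5, 480, 216) -> Output: (5, 336, 71)

Answer: (5, 336, 71)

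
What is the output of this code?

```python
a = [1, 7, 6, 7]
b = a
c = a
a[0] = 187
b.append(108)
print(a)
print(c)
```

Key concept: multiple aliases.
Step by step:
`a = [1, 7, 6, 7]` → a = [1, 7, 6, 7]
`b = a` → b = [1, 7, 6, 7] (same object as a)
`c = a` → c = [1, 7, 6, 7] (same object as a, b)
`a[0] = 187` → a = [187, 7, 6, 7] (same object as b, c); b = [187, 7, 6, 7] (same object as a, c); c = [187, 7, 6, 7] (same object as a, b)
`b.append(108)` → a = [187, 7, 6, 7, 108] (same object as b, c); b = [187, 7, 6, 7, 108] (same object as a, c); c = [187, 7, 6, 7, 108] (same object as a, b)
`print(a)` → prints [187, 7, 6, 7, 108]
`print(c)` → prints [187, 7, 6, 7, 108]

Answer:
[187, 7, 6, 7, 108]
[187, 7, 6, 7, 108]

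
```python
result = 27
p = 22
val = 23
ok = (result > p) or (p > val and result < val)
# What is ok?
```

Trace:
`result = 27` → result = 27
`p = 22` → p = 22
`val = 23` → val = 23
`ok = (result > p) or (p > val and result < val)` → ok = True
So ok = True

Answer: True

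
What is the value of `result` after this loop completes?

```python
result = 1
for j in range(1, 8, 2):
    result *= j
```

Product of 1, 3, 5, ... up to 7
`result` takes the values: 1 → 3 → 15 → 105

Answer: 105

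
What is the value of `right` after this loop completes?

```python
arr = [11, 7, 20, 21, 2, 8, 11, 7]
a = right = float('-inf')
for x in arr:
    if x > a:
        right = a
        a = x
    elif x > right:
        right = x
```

Second largest (with repeats) in [11, 7, 20, 21, 2, 8, 11, 7]
`right` takes the values: -inf → 7 → 11 → 20

Answer: 20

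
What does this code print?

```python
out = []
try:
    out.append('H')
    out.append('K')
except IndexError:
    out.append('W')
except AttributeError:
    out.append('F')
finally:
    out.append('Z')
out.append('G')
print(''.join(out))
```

Execution trace: 'H' (try body) → 'K' (try body, no exception) → 'Z' (finally) → 'G' (after the try/except). Output: HKZG

Answer: HKZG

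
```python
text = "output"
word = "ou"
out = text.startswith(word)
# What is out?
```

Trace:
`text = "output"` → text = 'output'
`word = "ou"` → word = 'ou'
`out = text.startswith(word)` → out = True
So out = True

Answer: True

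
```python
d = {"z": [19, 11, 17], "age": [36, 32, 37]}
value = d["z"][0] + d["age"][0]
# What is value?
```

Trace:
`d = {"z": [19, 11, 17], "age": [36, 32, 37]}` → d = {'z': [19, 11, 17], 'age': [36, 32, 37]}
`value = d["z"][0] + d["age"][0]` → value = 55
So value = 55

Answer: 55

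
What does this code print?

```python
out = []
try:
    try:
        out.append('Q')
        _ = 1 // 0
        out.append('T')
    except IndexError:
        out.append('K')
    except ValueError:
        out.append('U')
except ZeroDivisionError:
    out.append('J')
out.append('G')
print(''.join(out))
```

Execution trace: 'Q' (try body) → 'J' (outer except ZeroDivisionError) → 'G' (after the try/except). Output: QJG

Answer: QJG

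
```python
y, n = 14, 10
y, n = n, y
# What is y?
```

Trace:
`y, n = 14, 10` → y = 14; n = 10
`y, n = n, y` → y = 10; n = 14
So y = 10

Answer: 10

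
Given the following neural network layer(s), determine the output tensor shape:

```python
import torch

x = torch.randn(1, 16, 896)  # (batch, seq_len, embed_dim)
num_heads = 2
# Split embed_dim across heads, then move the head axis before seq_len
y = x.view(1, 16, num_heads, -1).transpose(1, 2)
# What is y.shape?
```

Input: (1, 16, 896) -> head_dim = 896 // 2 = 448; after view: (1, 16, 2, 448) -> after transpose(1, 2): (1, 2, 16, 448) -> Output: (1, 2, 16, 448)

Answer: (1, 2, 16, 448)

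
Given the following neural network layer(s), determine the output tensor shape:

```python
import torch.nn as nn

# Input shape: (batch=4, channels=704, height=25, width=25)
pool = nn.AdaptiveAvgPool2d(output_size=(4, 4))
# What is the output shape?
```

Input: (4, 704, 25, 25) -> Output: (4, 704, 4, 4)

Answer: (4, 704, 4, 4)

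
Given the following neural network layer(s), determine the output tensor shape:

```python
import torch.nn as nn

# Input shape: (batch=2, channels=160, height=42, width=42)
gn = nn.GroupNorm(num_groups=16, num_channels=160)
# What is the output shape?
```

Input: (2, 160, 42, 42) -> Output: (2, 160, 42, 42)

Answer: (2, 160, 42, 42)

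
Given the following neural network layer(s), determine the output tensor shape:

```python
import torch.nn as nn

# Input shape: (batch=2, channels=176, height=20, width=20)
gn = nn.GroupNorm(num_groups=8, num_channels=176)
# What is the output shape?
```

Input: (2, 176, 20, 20) -> Output: (2, 176, 20, 20)

Answer: (2, 176, 20, 20)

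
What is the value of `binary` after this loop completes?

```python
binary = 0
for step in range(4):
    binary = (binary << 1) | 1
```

Build 4 consecutive 1-bits: 0b1111
`binary` takes the values: 0 → 1 → 3 → 7 → 15

Answer: 15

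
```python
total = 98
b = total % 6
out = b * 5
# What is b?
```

Trace:
`total = 98` → total = 98
`b = total % 6` → b = 2
`out = b * 5` → out = 10
So b = 2

Answer: 2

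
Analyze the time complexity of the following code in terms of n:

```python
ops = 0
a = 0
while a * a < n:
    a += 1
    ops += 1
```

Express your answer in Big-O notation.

Each loop level contributes: √n. Multiplying the contributions gives O(√n).

Answer: O(√n)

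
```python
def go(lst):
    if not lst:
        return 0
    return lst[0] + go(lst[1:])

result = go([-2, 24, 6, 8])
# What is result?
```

(-2) + 24 + 6 + 8 + 0 = 36

Answer: 36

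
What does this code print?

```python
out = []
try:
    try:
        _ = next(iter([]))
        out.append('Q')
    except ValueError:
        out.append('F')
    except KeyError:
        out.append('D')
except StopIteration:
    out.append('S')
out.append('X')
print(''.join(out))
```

Execution trace: 'S' (outer except StopIteration) → 'X' (after the try/except). Output: SX

Answer: SX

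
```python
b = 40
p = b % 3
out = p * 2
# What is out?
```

Trace:
`b = 40` → b = 40
`p = b % 3` → p = 1
`out = p * 2` → out = 2
So out = 2

Answer: 2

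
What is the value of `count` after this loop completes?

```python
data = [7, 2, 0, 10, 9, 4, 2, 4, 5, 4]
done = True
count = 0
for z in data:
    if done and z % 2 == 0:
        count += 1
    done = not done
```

Count even values at even positions
`count` takes the values: 0 → 1 → 2

Answer: 2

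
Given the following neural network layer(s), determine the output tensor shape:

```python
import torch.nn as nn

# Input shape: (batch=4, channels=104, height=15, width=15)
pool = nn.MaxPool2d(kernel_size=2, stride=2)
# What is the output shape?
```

Input: (4, 104, 15, 15) -> Output: (4, 104, 7, 7)

Answer: (4, 104, 7, 7)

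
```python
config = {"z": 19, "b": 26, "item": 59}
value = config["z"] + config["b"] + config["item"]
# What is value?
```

Trace:
`config = {"z": 19, "b": 26, "item": 59}` → config = {'z': 19, 'b': 26, 'item': 59}
`value = config["z"] + config["b"] + config["item"]` → value = 104
So value = 104

Answer: 104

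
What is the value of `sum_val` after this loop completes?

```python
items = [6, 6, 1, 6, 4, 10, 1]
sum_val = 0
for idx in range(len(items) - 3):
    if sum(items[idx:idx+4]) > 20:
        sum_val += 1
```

Count windows with sum > 20
`sum_val` takes the values: 0 → 1 → 2

Answer: 2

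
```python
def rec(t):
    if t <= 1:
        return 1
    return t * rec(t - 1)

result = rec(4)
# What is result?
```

rec(4) = 4 * 3 * 2 * 1 = 24

Answer: 24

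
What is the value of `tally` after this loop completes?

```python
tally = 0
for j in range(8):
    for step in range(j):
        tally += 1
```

Triangle number: 0+1+2+...+7
`tally` takes the values: 0 → 1 → 2 → 3 → 4 → 5 → 6 → 7 → 8 → 9 → 10 → 11 → 12 → 13 → 14 → 15 → 16 → 17 → 18 → 19 → 20 → 21 → 22 → 23 → 24 → 25 → 26 → 27 → 28

Answer: 28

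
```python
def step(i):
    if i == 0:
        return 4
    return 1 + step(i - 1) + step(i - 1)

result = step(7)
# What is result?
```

step(i) = 1 + 2·step(i-1), step(0)=4. Closed form: (4+1)·2^7 - 1 = 639.

Answer: 639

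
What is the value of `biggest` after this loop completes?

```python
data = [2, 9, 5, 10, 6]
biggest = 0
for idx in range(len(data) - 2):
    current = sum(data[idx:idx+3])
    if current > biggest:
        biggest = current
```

Max sum of 3-element window in [2, 9, 5, 10, 6]
`biggest` takes the values: 0 → 16 → 24

Answer: 24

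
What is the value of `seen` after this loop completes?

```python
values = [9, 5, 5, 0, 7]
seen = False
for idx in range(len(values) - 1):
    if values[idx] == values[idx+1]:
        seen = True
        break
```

Check consecutive duplicates in [9, 5, 5, 0, 7]
`seen` takes the values: False → True

Answer: True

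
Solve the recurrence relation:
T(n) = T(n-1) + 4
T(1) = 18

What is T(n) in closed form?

Unrolling: T(n) = T(1) + 4·(n-1) = 18 + 4(n-1) = 4n + 14.

Answer: T(n) = 4n + 14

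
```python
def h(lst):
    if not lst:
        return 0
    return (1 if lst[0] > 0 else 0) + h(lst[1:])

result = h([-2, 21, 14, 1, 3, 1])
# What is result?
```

Count of positive elements in [-2, 21, 14, 1, 3, 1] = 5

Answer: 5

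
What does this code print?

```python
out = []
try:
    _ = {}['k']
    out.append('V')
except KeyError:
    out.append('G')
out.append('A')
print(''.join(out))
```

Execution trace: 'G' (except KeyError) → 'A' (after the try/except). Output: GA

Answer: GA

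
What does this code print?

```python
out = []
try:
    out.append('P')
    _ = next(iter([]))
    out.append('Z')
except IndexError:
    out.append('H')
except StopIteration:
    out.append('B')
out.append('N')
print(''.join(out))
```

Execution trace: 'P' (try body) → 'B' (except StopIteration) → 'N' (after the try/except). Output: PBN

Answer: PBN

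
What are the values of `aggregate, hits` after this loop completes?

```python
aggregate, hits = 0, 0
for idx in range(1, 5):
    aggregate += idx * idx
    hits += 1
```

Sum of squares and count
`aggregate, hits` takes the values: (0, 0) → (1, 0) → (1, 1) → (5, 1) → (5, 2) → (14, 2) → (14, 3) → (30, 3) → (30, 4)

Answer: 30, 4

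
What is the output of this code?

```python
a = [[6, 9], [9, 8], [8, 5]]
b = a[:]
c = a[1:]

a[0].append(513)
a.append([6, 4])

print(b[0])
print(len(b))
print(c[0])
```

Key concept: slice with nested mutation.
Step by step:
`a = [[6, 9], [9, 8], [8, 5]]` → a = [[6, 9], [9, 8], [8, 5]]
`b = a[:]` → b = [[6, 9], [9, 8], [8, 5]]
`c = a[1:]` → c = [[9, 8], [8, 5]]
`a[0].append(513)` → a = [[6, 9, 513], [9, 8], [8, 5]]; b = [[6, 9, 513], [9, 8], [8, 5]]
`a.append([6, 4])` → a = [[6, 9, 513], [9, 8], [8, 5], [6, 4]]
`print(b[0])` → prints [6, 9, 513]
`print(len(b))` → prints 3
`print(c[0])` → prints [9, 8]

Answer:
[6, 9, 513]
3
[9, 8]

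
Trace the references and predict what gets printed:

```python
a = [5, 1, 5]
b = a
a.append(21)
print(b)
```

Key concept: basic list aliasing.
Step by step:
`a = [5, 1, 5]` → a = [5, 1, 5]
`b = a` → b = [5, 1, 5] (same object as a)
`a.append(21)` → a = [5, 1, 5, 21] (same object as b); b = [5, 1, 5, 21] (same object as a)
`print(b)` → prints [5, 1, 5, 21]

Answer: [5, 1, 5, 21]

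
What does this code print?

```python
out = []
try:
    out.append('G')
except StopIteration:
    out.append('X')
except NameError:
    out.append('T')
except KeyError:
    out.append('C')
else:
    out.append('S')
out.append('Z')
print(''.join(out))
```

Execution trace: 'G' (try body, no exception) → 'S' (else) → 'Z' (after the try/except). Output: GSZ

Answer: GSZ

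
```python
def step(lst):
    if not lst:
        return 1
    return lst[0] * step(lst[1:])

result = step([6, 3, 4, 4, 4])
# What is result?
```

Product over [6, 3, 4, 4, 4] = 6 * 3 * 4 * 4 * 4 = 1152

Answer: 1152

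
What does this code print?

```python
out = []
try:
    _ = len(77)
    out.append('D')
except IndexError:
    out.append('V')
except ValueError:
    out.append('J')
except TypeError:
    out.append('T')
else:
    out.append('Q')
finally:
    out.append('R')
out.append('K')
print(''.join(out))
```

Execution trace: 'T' (except TypeError) → 'R' (finally) → 'K' (after the try/except). Output: TRK

Answer: TRK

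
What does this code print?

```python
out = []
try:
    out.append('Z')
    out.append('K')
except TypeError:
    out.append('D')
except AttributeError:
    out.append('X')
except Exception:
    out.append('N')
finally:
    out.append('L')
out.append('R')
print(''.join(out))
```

Execution trace: 'Z' (try body) → 'K' (try body, no exception) → 'L' (finally) → 'R' (after the try/except). Output: ZKLR

Answer: ZKLR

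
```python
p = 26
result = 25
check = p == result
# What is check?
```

Trace:
`p = 26` → p = 26
`result = 25` → result = 25
`check = p == result` → check = False
So check = False

Answer: False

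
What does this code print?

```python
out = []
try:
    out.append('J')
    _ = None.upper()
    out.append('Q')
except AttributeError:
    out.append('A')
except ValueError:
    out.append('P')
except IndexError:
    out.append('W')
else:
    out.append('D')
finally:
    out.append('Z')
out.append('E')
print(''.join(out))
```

Execution trace: 'J' (try body) → 'A' (except AttributeError) → 'Z' (finally) → 'E' (after the try/except). Output: JAZE

Answer: JAZE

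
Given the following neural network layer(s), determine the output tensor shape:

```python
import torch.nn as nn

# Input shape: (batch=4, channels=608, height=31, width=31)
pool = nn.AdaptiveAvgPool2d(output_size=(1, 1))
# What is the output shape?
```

Input: (4, 608, 31, 31) -> Output: (4, 608, 1, 1)

Answer: (4, 608, 1, 1)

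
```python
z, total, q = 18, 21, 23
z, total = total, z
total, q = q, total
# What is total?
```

Trace:
`z, total, q = 18, 21, 23` → z = 18; total = 21; q = 23
`z, total = total, z` → z = 21; total = 18
`total, q = q, total` → total = 23; q = 18
So total = 23

Answer: 23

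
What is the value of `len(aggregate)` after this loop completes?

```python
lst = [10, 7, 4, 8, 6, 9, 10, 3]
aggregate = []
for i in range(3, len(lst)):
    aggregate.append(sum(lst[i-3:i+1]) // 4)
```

Number of 4-element averages
`aggregate` takes the values: [] → [7] → [7, 6] → [7, 6, 6] → [7, 6, 6, 8] → [7, 6, 6, 8, 7]
So `len(aggregate)` = 5

Answer: 5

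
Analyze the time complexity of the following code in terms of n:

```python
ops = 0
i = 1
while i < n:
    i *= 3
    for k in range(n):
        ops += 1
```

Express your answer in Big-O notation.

Each loop level contributes: log n × n. Multiplying the contributions gives O(n log n).

Answer: O(n log n)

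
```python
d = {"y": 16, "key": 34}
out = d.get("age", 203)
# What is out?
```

Trace:
`d = {"y": 16, "key": 34}` → d = {'y': 16, 'key': 34}
`out = d.get("age", 203)` → out = 203
So out = 203

Answer: 203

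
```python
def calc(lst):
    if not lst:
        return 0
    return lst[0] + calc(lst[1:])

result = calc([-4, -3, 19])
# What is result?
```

(-4) + (-3) + 19 + 0 = 12

Answer: 12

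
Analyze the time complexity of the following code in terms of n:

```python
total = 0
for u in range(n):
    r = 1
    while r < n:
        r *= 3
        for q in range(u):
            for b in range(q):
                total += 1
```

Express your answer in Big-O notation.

Each loop level contributes: n × log n × n × n. Multiplying the contributions gives O(n^3 log n).

Answer: O(n^3 log n)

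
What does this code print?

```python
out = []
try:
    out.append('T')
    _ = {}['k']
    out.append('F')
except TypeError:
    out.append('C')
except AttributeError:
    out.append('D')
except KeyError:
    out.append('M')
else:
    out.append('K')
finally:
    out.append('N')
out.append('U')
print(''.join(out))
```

Execution trace: 'T' (try body) → 'M' (except KeyError) → 'N' (finally) → 'U' (after the try/except). Output: TMNU

Answer: TMNU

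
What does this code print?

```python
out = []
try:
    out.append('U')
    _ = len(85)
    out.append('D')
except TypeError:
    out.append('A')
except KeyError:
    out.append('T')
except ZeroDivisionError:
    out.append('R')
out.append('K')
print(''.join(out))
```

Execution trace: 'U' (try body) → 'A' (except TypeError) → 'K' (after the try/except). Output: UAK

Answer: UAK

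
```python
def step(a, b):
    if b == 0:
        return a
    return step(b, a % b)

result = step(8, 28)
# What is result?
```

step(8, 28) -> step(28, 8) -> step(8, 4) -> step(4, 0) -> 4

Answer: 4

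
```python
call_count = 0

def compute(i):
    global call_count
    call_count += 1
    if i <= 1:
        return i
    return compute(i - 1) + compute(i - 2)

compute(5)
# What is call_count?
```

Calls(i) = 1 + Calls(i-1) + Calls(i-2); Calls(0)=Calls(1)=1. For i=5 this gives 15.

Answer: 15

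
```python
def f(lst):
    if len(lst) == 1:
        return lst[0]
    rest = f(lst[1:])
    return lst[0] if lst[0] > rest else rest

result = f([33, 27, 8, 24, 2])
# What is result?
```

Recursive max over [33, 27, 8, 24, 2] = 33

Answer: 33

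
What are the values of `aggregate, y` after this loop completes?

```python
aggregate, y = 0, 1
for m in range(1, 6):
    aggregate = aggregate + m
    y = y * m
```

Sum and factorial of 1 to 5
`aggregate, y` takes the values: (0, 1) → (1, 1) → (3, 1) → (3, 2) → (6, 2) → (6, 6) → (10, 6) → (10, 24) → (15, 24) → (15, 120)

Answer: 15, 120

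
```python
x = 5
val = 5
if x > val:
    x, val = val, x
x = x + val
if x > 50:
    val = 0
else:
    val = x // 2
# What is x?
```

Trace:
`x = 5` → x = 5
`val = 5` → val = 5
`if x > val: ...` → x > val is False → no variable changes
`x = x + val` → x = 10
`if x > 50: ...` → x > 50 is False, take else branch → no variable changes
So x = 10

Answer: 10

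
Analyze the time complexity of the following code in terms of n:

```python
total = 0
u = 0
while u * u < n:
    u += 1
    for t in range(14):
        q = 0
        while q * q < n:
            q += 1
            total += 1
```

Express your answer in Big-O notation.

Each loop level contributes: √n × 1 × √n. Multiplying the contributions gives O(n).

Answer: O(n)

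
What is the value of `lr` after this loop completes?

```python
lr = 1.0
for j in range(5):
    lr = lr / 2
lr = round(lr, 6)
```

Halving LR 5 times: 1 / 2^5
`lr` takes the values: 1.0 → 0.5 → 0.25 → 0.125 → 0.0625 → 0.03125

Answer: 0.03125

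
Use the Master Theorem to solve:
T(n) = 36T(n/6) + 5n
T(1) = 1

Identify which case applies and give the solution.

a=36, b=6, f(n)=5n. log_6(36) = 2. Since c=1 < 2, Case 1 applies: T(n) = Θ(n^log_b(a)) = O(n^2).

Answer: O(n^2) - Case 1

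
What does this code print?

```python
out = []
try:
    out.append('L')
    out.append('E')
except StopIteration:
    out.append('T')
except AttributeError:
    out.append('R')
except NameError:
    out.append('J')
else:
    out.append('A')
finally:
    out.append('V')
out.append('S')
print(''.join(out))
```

Execution trace: 'L' (try body) → 'E' (try body, no exception) → 'A' (else) → 'V' (finally) → 'S' (after the try/except). Output: LEAVS

Answer: LEAVS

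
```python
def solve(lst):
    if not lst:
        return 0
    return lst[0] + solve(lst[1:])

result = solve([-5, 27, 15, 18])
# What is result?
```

(-5) + 27 + 15 + 18 + 0 = 55

Answer: 55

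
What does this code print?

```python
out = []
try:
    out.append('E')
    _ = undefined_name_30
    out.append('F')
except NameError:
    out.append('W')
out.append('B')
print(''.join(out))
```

Execution trace: 'E' (try body) → 'W' (except NameError) → 'B' (after the try/except). Output: EWB

Answer: EWB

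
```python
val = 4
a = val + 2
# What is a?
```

Trace:
`val = 4` → val = 4
`a = val + 2` → a = 6
So a = 6

Answer: 6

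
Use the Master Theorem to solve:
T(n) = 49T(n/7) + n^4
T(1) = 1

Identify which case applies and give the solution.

a=49, b=7, f(n)=n^4. log_7(49) = 2. Since c=4 > 2 and the regularity condition holds (49(n/7)^4 = (49/7^4)n^4 with 49/7^4 < 1), Case 3 applies: T(n) = Θ(f(n)) = O(n^4).

Answer: O(n^4) - Case 3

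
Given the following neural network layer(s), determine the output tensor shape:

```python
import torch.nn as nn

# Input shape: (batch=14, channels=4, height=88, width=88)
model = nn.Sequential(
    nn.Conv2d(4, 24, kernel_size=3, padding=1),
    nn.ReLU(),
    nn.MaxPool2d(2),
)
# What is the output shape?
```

Input: (14, 4, 88, 88) -> after Conv2d: (14, 24, 88, 88) -> after ReLU: (14, 24, 88, 88) -> Output: (14, 24, 44, 44)

Answer: (14, 24, 44, 44)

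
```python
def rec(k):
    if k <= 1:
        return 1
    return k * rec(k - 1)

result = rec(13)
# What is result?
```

rec(13) = 13 * 12 * 11 * 10 * 9 * 8 * 7 * 6 * 5 * 4 * 3 * 2 * 1 = 6227020800

Answer: 6227020800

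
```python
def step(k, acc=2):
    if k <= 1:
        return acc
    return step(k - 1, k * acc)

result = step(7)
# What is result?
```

Accumulator trace (n, acc): (7, 2) -> (6, 14) -> (5, 84) -> (4, 420) -> (3, 1680) -> (2, 5040) -> (1, 10080) -> return 10080

Answer: 10080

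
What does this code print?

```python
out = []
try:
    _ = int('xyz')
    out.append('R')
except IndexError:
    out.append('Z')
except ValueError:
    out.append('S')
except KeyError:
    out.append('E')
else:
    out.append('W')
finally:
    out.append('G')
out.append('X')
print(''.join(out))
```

Execution trace: 'S' (except ValueError) → 'G' (finally) → 'X' (after the try/except). Output: SGX

Answer: SGX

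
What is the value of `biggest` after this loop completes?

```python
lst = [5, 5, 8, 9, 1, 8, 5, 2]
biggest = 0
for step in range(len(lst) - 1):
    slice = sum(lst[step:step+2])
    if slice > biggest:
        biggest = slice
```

Max sum of 2-element window in [5, 5, 8, 9, 1, 8, 5, 2]
`biggest` takes the values: 0 → 10 → 13 → 17

Answer: 17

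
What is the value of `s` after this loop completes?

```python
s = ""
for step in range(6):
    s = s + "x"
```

Repeat 'x' 6 times
`s` takes the values: "" → "x" → "xx" → "xxx" → "xxxx" → "xxxxx" → "xxxxxx"

Answer: "xxxxxx"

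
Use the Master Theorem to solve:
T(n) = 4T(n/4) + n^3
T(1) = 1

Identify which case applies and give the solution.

a=4, b=4, f(n)=n^3. log_4(4) = 1. Since c=3 > 1 and the regularity condition holds (4(n/4)^3 = (4/4^3)n^3 with 4/4^3 < 1), Case 3 applies: T(n) = Θ(f(n)) = O(n^3).

Answer: O(n^3) - Case 3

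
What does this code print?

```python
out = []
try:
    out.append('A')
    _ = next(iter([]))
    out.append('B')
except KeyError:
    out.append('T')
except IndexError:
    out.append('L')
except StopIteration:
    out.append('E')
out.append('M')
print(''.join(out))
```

Execution trace: 'A' (try body) → 'E' (except StopIteration) → 'M' (after the try/except). Output: AEM

Answer: AEM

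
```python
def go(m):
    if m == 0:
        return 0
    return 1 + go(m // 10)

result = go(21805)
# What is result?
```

Count of digits of 21805: 5

Answer: 5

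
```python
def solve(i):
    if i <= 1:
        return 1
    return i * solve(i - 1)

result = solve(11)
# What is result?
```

solve(11) = 11 * 10 * 9 * 8 * 7 * 6 * 5 * 4 * 3 * 2 * 1 = 39916800

Answer: 39916800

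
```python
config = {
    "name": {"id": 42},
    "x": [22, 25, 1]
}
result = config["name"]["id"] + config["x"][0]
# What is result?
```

Trace:
`config = { ...` → config = {'name': {'id': 42}, 'x': [22, 25, 1]}
`result = config["name"]["id"] + config["x"][0]` → result = 64
So result = 64

Answer: 64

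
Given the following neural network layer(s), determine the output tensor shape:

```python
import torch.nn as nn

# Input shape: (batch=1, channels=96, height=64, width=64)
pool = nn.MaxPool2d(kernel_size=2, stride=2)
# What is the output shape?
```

Input: (1, 96, 64, 64) -> Output: (1, 96, 32, 32)

Answer: (1, 96, 32, 32)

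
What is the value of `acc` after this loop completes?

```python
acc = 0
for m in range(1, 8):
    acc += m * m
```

Sum of squares 1² to 7² = 140
`acc` takes the values: 0 → 1 → 5 → 14 → 30 → 55 → 91 → 140

Answer: 140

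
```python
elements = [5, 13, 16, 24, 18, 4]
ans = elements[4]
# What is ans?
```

Trace:
`elements = [5, 13, 16, 24, 18, 4]` → elements = [5, 13, 16, 24, 18, 4]
`ans = elements[4]` → ans = 18
So ans = 18

Answer: 18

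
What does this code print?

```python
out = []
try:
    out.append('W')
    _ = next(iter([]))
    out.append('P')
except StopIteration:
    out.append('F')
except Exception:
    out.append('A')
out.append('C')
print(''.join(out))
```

Execution trace: 'W' (try body) → 'F' (except StopIteration) → 'C' (after the try/except). Output: WFC

Answer: WFC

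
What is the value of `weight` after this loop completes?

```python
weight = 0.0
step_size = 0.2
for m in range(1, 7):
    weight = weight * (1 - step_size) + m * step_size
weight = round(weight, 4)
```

Moving average with lr=0.2
`weight` takes the values: 0.0 → 0.2 → 0.56 → 1.048 → 1.6384 → 2.31072 → 3.048576 → 3.0486

Answer: 3.0486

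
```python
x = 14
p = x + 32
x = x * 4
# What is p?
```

Trace:
`x = 14` → x = 14
`p = x + 32` → p = 46
`x = x * 4` → x = 56
So p = 46

Answer: 46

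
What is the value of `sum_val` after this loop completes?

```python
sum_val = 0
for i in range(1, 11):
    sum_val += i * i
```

Sum of squares 1² to 10² = 385
`sum_val` takes the values: 0 → 1 → 5 → 14 → 30 → 55 → 91 → 140 → 204 → 285 → 385

Answer: 385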